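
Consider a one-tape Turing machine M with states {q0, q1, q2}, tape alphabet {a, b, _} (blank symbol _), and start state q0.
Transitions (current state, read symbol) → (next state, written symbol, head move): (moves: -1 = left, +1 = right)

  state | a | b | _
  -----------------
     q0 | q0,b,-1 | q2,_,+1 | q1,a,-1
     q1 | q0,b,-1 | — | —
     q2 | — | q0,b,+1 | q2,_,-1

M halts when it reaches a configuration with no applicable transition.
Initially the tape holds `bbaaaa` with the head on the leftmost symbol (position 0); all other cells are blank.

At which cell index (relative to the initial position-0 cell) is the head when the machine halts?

5

state=q0 head=0 tape=[b]baaaa_   (q0,b)→(q2,_,+1)
state=q2 head=1 tape=_[b]aaaa_   (q2,b)→(q0,b,+1)
state=q0 head=2 tape=_b[a]aaa_   (q0,a)→(q0,b,-1)
state=q0 head=1 tape=_[b]baaa_   (q0,b)→(q2,_,+1)
state=q2 head=2 tape=__[b]aaa_   (q2,b)→(q0,b,+1)
state=q0 head=3 tape=__b[a]aa_   (q0,a)→(q0,b,-1)
state=q0 head=2 tape=__[b]baa_   (q0,b)→(q2,_,+1)
state=q2 head=3 tape=___[b]aa_   (q2,b)→(q0,b,+1)
state=q0 head=4 tape=___b[a]a_   (q0,a)→(q0,b,-1)
state=q0 head=3 tape=___[b]ba_   (q0,b)→(q2,_,+1)
state=q2 head=4 tape=____[b]a_   (q2,b)→(q0,b,+1)
state=q0 head=5 tape=____b[a]_   (q0,a)→(q0,b,-1)
state=q0 head=4 tape=____[b]b_   (q0,b)→(q2,_,+1)
state=q2 head=5 tape=_____[b]_   (q2,b)→(q0,b,+1)
state=q0 head=6 tape=_____b[_]   (q0,_)→(q1,a,-1)
state=q1 head=5 tape=_____[b]a
At halt the head is at cell 5.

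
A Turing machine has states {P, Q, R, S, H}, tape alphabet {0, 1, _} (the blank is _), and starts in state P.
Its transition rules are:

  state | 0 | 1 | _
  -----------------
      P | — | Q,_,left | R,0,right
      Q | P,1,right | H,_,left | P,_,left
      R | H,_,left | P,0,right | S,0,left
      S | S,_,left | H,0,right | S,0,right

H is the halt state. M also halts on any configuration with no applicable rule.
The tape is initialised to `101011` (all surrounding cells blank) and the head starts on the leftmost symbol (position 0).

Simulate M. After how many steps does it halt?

29

state=P head=0 tape=_____[1]01011   (P,1)→(Q,_,left)
state=Q head=-1 tape=____[_]_01011   (Q,_)→(P,_,left)
state=P head=-2 tape=___[_]__01011   (P,_)→(R,0,right)
state=R head=-1 tape=___0[_]_01011   (R,_)→(S,0,left)
state=S head=-2 tape=___[0]0_01011   (S,0)→(S,_,left)
state=S head=-3 tape=__[_]_0_01011   (S,_)→(S,0,right)
state=S head=-2 tape=__0[_]0_01011   (S,_)→(S,0,right)
state=S head=-1 tape=__00[0]_01011   (S,0)→(S,_,left)
state=S head=-2 tape=__0[0]__01011   (S,0)→(S,_,left)
state=S head=-3 tape=__[0]___01011   (S,0)→(S,_,left)
state=S head=-4 tape=_[_]____01011   (S,_)→(S,0,right)
state=S head=-3 tape=_0[_]___01011   (S,_)→(S,0,right)
state=S head=-2 tape=_00[_]__01011   (S,_)→(S,0,right)
state=S head=-1 tape=_000[_]_01011   (S,_)→(S,0,right)
state=S head=0 tape=_0000[_]01011   (S,_)→(S,0,right)
state=S head=1 tape=_00000[0]1011   (S,0)→(S,_,left)
state=S head=0 tape=_0000[0]_1011   (S,0)→(S,_,left)
state=S head=-1 tape=_000[0]__1011   (S,0)→(S,_,left)
state=S head=-2 tape=_00[0]___1011   (S,0)→(S,_,left)
state=S head=-3 tape=_0[0]____1011   (S,0)→(S,_,left)
state=S head=-4 tape=_[0]_____1011   (S,0)→(S,_,left)
state=S head=-5 tape=[_]______1011   (S,_)→(S,0,right)
state=S head=-4 tape=0[_]_____1011   (S,_)→(S,0,right)
state=S head=-3 tape=00[_]____1011   (S,_)→(S,0,right)
state=S head=-2 tape=000[_]___1011   (S,_)→(S,0,right)
state=S head=-1 tape=0000[_]__1011   (S,_)→(S,0,right)
state=S head=0 tape=00000[_]_1011   (S,_)→(S,0,right)
state=S head=1 tape=000000[_]1011   (S,_)→(S,0,right)
state=S head=2 tape=0000000[1]011   (S,1)→(H,0,right)
state=H head=3 tape=00000000[0]11
M halts after 29 transitions.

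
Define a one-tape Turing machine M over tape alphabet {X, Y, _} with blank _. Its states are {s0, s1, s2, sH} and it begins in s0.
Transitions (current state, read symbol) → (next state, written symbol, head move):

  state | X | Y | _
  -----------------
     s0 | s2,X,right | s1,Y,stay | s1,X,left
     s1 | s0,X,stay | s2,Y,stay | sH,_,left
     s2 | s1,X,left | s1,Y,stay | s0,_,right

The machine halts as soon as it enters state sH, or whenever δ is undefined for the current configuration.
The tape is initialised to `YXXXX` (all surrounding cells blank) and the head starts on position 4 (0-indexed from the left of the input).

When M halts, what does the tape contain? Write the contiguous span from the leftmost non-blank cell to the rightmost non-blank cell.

s0 | YXXX[X]__   read X → write X, move right, go to s2
s2 | YXXXX[_]_   read _ → write _, move right, go to s0
s0 | YXXXX_[_]   read _ → write X, move left, go to s1
s1 | YXXXX[_]X   read _ → write _, move left, go to sH
sH | YXXX[X]_X
The non-blank tape span at halt is YXXXX_X.

YXXXX_X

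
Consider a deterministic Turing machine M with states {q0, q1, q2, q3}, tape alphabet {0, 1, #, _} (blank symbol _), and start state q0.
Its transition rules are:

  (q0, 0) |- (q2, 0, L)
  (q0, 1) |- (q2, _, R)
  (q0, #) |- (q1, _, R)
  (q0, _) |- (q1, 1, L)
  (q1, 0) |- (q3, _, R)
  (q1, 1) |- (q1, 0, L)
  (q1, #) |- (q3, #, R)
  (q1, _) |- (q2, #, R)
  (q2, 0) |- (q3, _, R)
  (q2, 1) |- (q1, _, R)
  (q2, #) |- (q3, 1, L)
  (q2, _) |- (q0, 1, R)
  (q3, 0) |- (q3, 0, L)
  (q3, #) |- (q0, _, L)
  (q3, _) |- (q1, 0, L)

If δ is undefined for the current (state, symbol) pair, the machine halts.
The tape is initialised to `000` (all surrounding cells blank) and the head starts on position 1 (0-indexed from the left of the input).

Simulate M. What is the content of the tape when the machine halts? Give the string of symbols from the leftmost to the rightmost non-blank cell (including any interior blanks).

#1_000

q0 | ___0[0]0   read 0 → write 0, move L, go to q2
q2 | ___[0]00   read 0 → write _, move R, go to q3
q3 | ____[0]0   read 0 → write 0, move L, go to q3
q3 | ___[_]00   read _ → write 0, move L, go to q1
q1 | __[_]000   read _ → write #, move R, go to q2
q2 | __#[0]00   read 0 → write _, move R, go to q3
q3 | __#_[0]0   read 0 → write 0, move L, go to q3
q3 | __#[_]00   read _ → write 0, move L, go to q1
q1 | __[#]000   read # → write #, move R, go to q3
q3 | __#[0]00   read 0 → write 0, move L, go to q3
q3 | __[#]000   read # → write _, move L, go to q0
q0 | _[_]_000   read _ → write 1, move L, go to q1
q1 | [_]1_000   read _ → write #, move R, go to q2
q2 | #[1]_000   read 1 → write _, move R, go to q1
q1 | #_[_]000   read _ → write #, move R, go to q2
q2 | #_#[0]00   read 0 → write _, move R, go to q3
q3 | #_#_[0]0   read 0 → write 0, move L, go to q3
q3 | #_#[_]00   read _ → write 0, move L, go to q1
q1 | #_[#]000   read # → write #, move R, go to q3
q3 | #_#[0]00   read 0 → write 0, move L, go to q3
q3 | #_[#]000   read # → write _, move L, go to q0
q0 | #[_]_000   read _ → write 1, move L, go to q1
q1 | [#]1_000   read # → write #, move R, go to q3
q3 | #[1]_000
The non-blank tape span at halt is #1_000.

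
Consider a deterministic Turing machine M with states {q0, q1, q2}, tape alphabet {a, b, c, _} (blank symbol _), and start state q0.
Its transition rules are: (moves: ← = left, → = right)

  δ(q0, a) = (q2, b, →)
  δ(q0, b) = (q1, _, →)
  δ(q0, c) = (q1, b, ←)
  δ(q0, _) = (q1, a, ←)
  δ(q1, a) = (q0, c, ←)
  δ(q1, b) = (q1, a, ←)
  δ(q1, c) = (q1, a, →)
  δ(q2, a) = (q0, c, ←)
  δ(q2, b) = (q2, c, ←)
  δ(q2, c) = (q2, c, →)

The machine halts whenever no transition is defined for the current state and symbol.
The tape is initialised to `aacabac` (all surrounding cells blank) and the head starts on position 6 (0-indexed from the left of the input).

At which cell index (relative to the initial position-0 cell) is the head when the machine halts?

-1

state=q0 head=6 tape=_aacaba[c]   (q0,c)→(q1,b,←)
state=q1 head=5 tape=_aacab[a]b   (q1,a)→(q0,c,←)
state=q0 head=4 tape=_aaca[b]cb   (q0,b)→(q1,_,→)
state=q1 head=5 tape=_aaca_[c]b   (q1,c)→(q1,a,→)
state=q1 head=6 tape=_aaca_a[b]   (q1,b)→(q1,a,←)
state=q1 head=5 tape=_aaca_[a]a   (q1,a)→(q0,c,←)
state=q0 head=4 tape=_aaca[_]ca   (q0,_)→(q1,a,←)
state=q1 head=3 tape=_aac[a]aca   (q1,a)→(q0,c,←)
state=q0 head=2 tape=_aa[c]caca   (q0,c)→(q1,b,←)
state=q1 head=1 tape=_a[a]bcaca   (q1,a)→(q0,c,←)
state=q0 head=0 tape=_[a]cbcaca   (q0,a)→(q2,b,→)
state=q2 head=1 tape=_b[c]bcaca   (q2,c)→(q2,c,→)
state=q2 head=2 tape=_bc[b]caca   (q2,b)→(q2,c,←)
state=q2 head=1 tape=_b[c]ccaca   (q2,c)→(q2,c,→)
state=q2 head=2 tape=_bc[c]caca   (q2,c)→(q2,c,→)
state=q2 head=3 tape=_bcc[c]aca   (q2,c)→(q2,c,→)
state=q2 head=4 tape=_bccc[a]ca   (q2,a)→(q0,c,←)
state=q0 head=3 tape=_bcc[c]cca   (q0,c)→(q1,b,←)
state=q1 head=2 tape=_bc[c]bcca   (q1,c)→(q1,a,→)
state=q1 head=3 tape=_bca[b]cca   (q1,b)→(q1,a,←)
state=q1 head=2 tape=_bc[a]acca   (q1,a)→(q0,c,←)
state=q0 head=1 tape=_b[c]cacca   (q0,c)→(q1,b,←)
state=q1 head=0 tape=_[b]bcacca   (q1,b)→(q1,a,←)
state=q1 head=-1 tape=[_]abcacca
At halt the head is at cell -1.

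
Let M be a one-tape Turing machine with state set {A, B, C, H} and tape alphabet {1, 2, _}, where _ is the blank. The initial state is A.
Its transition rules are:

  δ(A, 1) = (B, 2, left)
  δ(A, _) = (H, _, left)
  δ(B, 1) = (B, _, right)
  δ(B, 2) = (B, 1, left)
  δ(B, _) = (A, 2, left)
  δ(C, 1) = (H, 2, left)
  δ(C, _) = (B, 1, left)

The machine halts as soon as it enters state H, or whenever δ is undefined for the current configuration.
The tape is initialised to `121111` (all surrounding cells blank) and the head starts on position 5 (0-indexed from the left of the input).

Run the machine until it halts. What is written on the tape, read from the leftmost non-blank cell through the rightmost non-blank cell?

122121

A | 12111[1]   read 1 → write 2, move left, go to B
B | 1211[1]2   read 1 → write _, move right, go to B
B | 1211_[2]   read 2 → write 1, move left, go to B
B | 1211[_]1   read _ → write 2, move left, go to A
A | 121[1]21   read 1 → write 2, move left, go to B
B | 12[1]221   read 1 → write _, move right, go to B
B | 12_[2]21   read 2 → write 1, move left, go to B
B | 12[_]121   read _ → write 2, move left, go to A
A | 1[2]2121
The non-blank tape span at halt is 122121.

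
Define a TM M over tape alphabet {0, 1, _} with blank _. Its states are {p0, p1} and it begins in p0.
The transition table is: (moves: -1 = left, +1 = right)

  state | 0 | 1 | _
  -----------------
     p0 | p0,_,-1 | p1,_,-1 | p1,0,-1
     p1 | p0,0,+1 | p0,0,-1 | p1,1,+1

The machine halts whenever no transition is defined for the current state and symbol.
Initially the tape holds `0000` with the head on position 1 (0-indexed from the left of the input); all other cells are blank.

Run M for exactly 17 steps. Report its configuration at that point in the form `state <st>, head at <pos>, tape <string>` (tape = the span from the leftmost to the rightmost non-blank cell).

state p0, head at 2, tape 111110

p0 | ___0[0]00   read 0 → write _, move -1, go to p0
p0 | ___[0]_00   read 0 → write _, move -1, go to p0
p0 | __[_]__00   read _ → write 0, move -1, go to p1
p1 | _[_]0__00   read _ → write 1, move +1, go to p1
p1 | _1[0]__00   read 0 → write 0, move +1, go to p0
p0 | _10[_]_00   read _ → write 0, move -1, go to p1
p1 | _1[0]0_00   read 0 → write 0, move +1, go to p0
p0 | _10[0]_00   read 0 → write _, move -1, go to p0
p0 | _1[0]__00   read 0 → write _, move -1, go to p0
p0 | _[1]___00   read 1 → write _, move -1, go to p1
p1 | [_]____00   read _ → write 1, move +1, go to p1
p1 | 1[_]___00   read _ → write 1, move +1, go to p1
p1 | 11[_]__00   read _ → write 1, move +1, go to p1
p1 | 111[_]_00   read _ → write 1, move +1, go to p1
p1 | 1111[_]00   read _ → write 1, move +1, go to p1
p1 | 11111[0]0   read 0 → write 0, move +1, go to p0
p0 | 111110[0]   read 0 → write _, move -1, go to p0
p0 | 11111[0]_
After 17 steps: state p0, head at 2, tape 111110.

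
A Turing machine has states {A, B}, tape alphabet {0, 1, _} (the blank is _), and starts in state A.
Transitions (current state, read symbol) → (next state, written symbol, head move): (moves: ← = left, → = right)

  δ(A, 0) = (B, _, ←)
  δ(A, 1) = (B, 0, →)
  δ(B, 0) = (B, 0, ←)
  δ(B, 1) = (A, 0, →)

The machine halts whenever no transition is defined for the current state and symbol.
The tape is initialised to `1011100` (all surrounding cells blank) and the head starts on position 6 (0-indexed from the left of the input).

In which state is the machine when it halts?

B

A | _101110[0]   read 0 → write _, move ←, go to B
B | _10111[0]_   read 0 → write 0, move ←, go to B
B | _1011[1]0_   read 1 → write 0, move →, go to A
A | _10110[0]_   read 0 → write _, move ←, go to B
B | _1011[0]__   read 0 → write 0, move ←, go to B
B | _101[1]0__   read 1 → write 0, move →, go to A
A | _1010[0]__   read 0 → write _, move ←, go to B
B | _101[0]___   read 0 → write 0, move ←, go to B
B | _10[1]0___   read 1 → write 0, move →, go to A
A | _100[0]___   read 0 → write _, move ←, go to B
B | _10[0]____   read 0 → write 0, move ←, go to B
B | _1[0]0____   read 0 → write 0, move ←, go to B
B | _[1]00____   read 1 → write 0, move →, go to A
A | _0[0]0____   read 0 → write _, move ←, go to B
B | _[0]_0____   read 0 → write 0, move ←, go to B
B | [_]0_0____
No transition is defined for (B, _); M halts in state B.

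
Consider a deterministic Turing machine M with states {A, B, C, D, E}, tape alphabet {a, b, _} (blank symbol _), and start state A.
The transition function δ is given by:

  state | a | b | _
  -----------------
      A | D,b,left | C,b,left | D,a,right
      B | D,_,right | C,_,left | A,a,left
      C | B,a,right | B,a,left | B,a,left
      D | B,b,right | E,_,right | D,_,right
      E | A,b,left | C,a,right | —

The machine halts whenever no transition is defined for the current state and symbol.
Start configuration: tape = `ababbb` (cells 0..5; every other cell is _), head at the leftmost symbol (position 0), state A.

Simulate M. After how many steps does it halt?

26

A | _[a]babbb_   read a → write b, move left, go to D
D | [_]bbabbb_   read _ → write _, move right, go to D
D | _[b]babbb_   read b → write _, move right, go to E
E | __[b]abbb_   read b → write a, move right, go to C
C | __a[a]bbb_   read a → write a, move right, go to B
B | __aa[b]bb_   read b → write _, move left, go to C
C | __a[a]_bb_   read a → write a, move right, go to B
B | __aa[_]bb_   read _ → write a, move left, go to A
A | __a[a]abb_   read a → write b, move left, go to D
D | __[a]babb_   read a → write b, move right, go to B
B | __b[b]abb_   read b → write _, move left, go to C
C | __[b]_abb_   read b → write a, move left, go to B
B | _[_]a_abb_   read _ → write a, move left, go to A
A | [_]aa_abb_   read _ → write a, move right, go to D
D | a[a]a_abb_   read a → write b, move right, go to B
B | ab[a]_abb_   read a → write _, move right, go to D
D | ab_[_]abb_   read _ → write _, move right, go to D
D | ab__[a]bb_   read a → write b, move right, go to B
B | ab__b[b]b_   read b → write _, move left, go to C
C | ab__[b]_b_   read b → write a, move left, go to B
B | ab_[_]a_b_   read _ → write a, move left, go to A
A | ab[_]aa_b_   read _ → write a, move right, go to D
D | aba[a]a_b_   read a → write b, move right, go to B
B | abab[a]_b_   read a → write _, move right, go to D
D | abab_[_]b_   read _ → write _, move right, go to D
D | abab__[b]_   read b → write _, move right, go to E
E | abab___[_]
M halts after 26 transitions.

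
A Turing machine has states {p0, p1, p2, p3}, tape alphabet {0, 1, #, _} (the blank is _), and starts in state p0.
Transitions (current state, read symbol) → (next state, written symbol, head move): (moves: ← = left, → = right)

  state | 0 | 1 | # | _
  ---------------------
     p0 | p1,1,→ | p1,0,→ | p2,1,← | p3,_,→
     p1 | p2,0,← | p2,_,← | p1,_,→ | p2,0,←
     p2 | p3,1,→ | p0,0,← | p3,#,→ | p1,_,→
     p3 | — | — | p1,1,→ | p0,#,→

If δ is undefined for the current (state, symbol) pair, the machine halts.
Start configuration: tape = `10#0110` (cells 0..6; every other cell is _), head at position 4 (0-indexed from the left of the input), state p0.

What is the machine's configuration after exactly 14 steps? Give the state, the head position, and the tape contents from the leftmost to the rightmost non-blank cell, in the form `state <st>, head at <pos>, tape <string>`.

p0 | 10#0[1]10_   read 1 → write 0, move →, go to p1
p1 | 10#00[1]0_   read 1 → write _, move ←, go to p2
p2 | 10#0[0]_0_   read 0 → write 1, move →, go to p3
p3 | 10#01[_]0_   read _ → write #, move →, go to p0
p0 | 10#01#[0]_   read 0 → write 1, move →, go to p1
p1 | 10#01#1[_]   read _ → write 0, move ←, go to p2
p2 | 10#01#[1]0   read 1 → write 0, move ←, go to p0
p0 | 10#01[#]00   read # → write 1, move ←, go to p2
p2 | 10#0[1]100   read 1 → write 0, move ←, go to p0
p0 | 10#[0]0100   read 0 → write 1, move →, go to p1
p1 | 10#1[0]100   read 0 → write 0, move ←, go to p2
p2 | 10#[1]0100   read 1 → write 0, move ←, go to p0
p0 | 10[#]00100   read # → write 1, move ←, go to p2
p2 | 1[0]100100   read 0 → write 1, move →, go to p3
p3 | 11[1]00100
After 14 steps: state p3, head at 2, tape 11100100.

state p3, head at 2, tape 11100100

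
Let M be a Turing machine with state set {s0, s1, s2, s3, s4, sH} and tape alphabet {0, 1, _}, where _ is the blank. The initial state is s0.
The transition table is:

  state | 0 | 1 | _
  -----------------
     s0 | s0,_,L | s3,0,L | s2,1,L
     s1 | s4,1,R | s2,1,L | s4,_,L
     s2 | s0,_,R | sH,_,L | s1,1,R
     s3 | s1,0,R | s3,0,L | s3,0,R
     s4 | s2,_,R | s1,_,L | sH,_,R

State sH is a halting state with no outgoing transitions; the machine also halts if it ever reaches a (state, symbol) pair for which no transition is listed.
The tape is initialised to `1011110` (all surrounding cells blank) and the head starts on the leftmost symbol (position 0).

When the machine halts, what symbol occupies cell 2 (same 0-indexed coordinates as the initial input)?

state=s0 head=0 tape=_[1]011110   (s0,1)→(s3,0,L)
state=s3 head=-1 tape=[_]0011110   (s3,_)→(s3,0,R)
state=s3 head=0 tape=0[0]011110   (s3,0)→(s1,0,R)
state=s1 head=1 tape=00[0]11110   (s1,0)→(s4,1,R)
state=s4 head=2 tape=001[1]1110   (s4,1)→(s1,_,L)
state=s1 head=1 tape=00[1]_1110   (s1,1)→(s2,1,L)
state=s2 head=0 tape=0[0]1_1110   (s2,0)→(s0,_,R)
state=s0 head=1 tape=0_[1]_1110   (s0,1)→(s3,0,L)
state=s3 head=0 tape=0[_]0_1110   (s3,_)→(s3,0,R)
state=s3 head=1 tape=00[0]_1110   (s3,0)→(s1,0,R)
state=s1 head=2 tape=000[_]1110   (s1,_)→(s4,_,L)
state=s4 head=1 tape=00[0]_1110   (s4,0)→(s2,_,R)
state=s2 head=2 tape=00_[_]1110   (s2,_)→(s1,1,R)
state=s1 head=3 tape=00_1[1]110   (s1,1)→(s2,1,L)
state=s2 head=2 tape=00_[1]1110   (s2,1)→(sH,_,L)
state=sH head=1 tape=00[_]_1110
Cell 2 holds _ when M halts.

_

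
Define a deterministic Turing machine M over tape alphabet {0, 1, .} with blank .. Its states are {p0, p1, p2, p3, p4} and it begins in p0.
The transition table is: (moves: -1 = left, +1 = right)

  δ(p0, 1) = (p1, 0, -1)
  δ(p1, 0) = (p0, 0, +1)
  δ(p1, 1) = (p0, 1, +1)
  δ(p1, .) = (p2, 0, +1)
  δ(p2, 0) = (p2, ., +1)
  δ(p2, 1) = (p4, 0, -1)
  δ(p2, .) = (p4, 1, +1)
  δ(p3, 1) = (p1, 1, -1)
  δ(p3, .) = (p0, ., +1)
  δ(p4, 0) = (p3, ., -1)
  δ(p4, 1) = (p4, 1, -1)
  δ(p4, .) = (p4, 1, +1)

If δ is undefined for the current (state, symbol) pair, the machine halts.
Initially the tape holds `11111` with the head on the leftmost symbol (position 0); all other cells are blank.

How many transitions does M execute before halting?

10

p0 | .[1]1111   read 1 → write 0, move -1, go to p1
p1 | [.]01111   read . → write 0, move +1, go to p2
p2 | 0[0]1111   read 0 → write ., move +1, go to p2
p2 | 0.[1]111   read 1 → write 0, move -1, go to p4
p4 | 0[.]0111   read . → write 1, move +1, go to p4
p4 | 01[0]111   read 0 → write ., move -1, go to p3
p3 | 0[1].111   read 1 → write 1, move -1, go to p1
p1 | [0]1.111   read 0 → write 0, move +1, go to p0
p0 | 0[1].111   read 1 → write 0, move -1, go to p1
p1 | [0]0.111   read 0 → write 0, move +1, go to p0
p0 | 0[0].111
M halts after 10 transitions.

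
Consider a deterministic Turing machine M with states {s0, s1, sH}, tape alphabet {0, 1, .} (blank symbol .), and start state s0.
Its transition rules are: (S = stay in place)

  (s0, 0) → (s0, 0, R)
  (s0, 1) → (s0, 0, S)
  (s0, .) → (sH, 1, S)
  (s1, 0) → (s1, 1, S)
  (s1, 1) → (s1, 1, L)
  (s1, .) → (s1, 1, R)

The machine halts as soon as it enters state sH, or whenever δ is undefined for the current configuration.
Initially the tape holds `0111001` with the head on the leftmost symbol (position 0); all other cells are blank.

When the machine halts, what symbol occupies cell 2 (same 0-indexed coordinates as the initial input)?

s0 | [0]111001.   read 0 → write 0, move R, go to s0
s0 | 0[1]11001.   read 1 → write 0, move S, go to s0
s0 | 0[0]11001.   read 0 → write 0, move R, go to s0
s0 | 00[1]1001.   read 1 → write 0, move S, go to s0
s0 | 00[0]1001.   read 0 → write 0, move R, go to s0
s0 | 000[1]001.   read 1 → write 0, move S, go to s0
s0 | 000[0]001.   read 0 → write 0, move R, go to s0
s0 | 0000[0]01.   read 0 → write 0, move R, go to s0
s0 | 00000[0]1.   read 0 → write 0, move R, go to s0
s0 | 000000[1].   read 1 → write 0, move S, go to s0
s0 | 000000[0].   read 0 → write 0, move R, go to s0
s0 | 0000000[.]   read . → write 1, move S, go to sH
sH | 0000000[1]
Cell 2 holds 0 when M halts.

0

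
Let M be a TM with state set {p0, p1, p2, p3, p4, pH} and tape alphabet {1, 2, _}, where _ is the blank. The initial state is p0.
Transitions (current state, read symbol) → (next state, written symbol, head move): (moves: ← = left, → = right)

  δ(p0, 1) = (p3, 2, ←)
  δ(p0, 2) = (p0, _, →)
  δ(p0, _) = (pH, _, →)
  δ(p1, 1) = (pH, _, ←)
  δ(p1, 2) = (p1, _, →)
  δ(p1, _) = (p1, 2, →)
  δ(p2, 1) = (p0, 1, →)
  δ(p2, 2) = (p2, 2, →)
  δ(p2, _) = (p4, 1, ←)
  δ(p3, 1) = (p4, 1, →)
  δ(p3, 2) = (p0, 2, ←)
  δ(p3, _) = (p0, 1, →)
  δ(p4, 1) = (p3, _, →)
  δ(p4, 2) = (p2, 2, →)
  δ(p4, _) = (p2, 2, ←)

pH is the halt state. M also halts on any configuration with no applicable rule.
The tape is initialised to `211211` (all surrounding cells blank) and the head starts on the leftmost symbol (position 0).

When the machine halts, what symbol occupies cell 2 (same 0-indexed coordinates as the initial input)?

state=p0 head=0 tape=[2]11211__   (p0,2)→(p0,_,→)
state=p0 head=1 tape=_[1]1211__   (p0,1)→(p3,2,←)
state=p3 head=0 tape=[_]21211__   (p3,_)→(p0,1,→)
state=p0 head=1 tape=1[2]1211__   (p0,2)→(p0,_,→)
state=p0 head=2 tape=1_[1]211__   (p0,1)→(p3,2,←)
state=p3 head=1 tape=1[_]2211__   (p3,_)→(p0,1,→)
state=p0 head=2 tape=11[2]211__   (p0,2)→(p0,_,→)
state=p0 head=3 tape=11_[2]11__   (p0,2)→(p0,_,→)
state=p0 head=4 tape=11__[1]1__   (p0,1)→(p3,2,←)
state=p3 head=3 tape=11_[_]21__   (p3,_)→(p0,1,→)
state=p0 head=4 tape=11_1[2]1__   (p0,2)→(p0,_,→)
state=p0 head=5 tape=11_1_[1]__   (p0,1)→(p3,2,←)
state=p3 head=4 tape=11_1[_]2__   (p3,_)→(p0,1,→)
state=p0 head=5 tape=11_11[2]__   (p0,2)→(p0,_,→)
state=p0 head=6 tape=11_11_[_]_   (p0,_)→(pH,_,→)
state=pH head=7 tape=11_11__[_]
Cell 2 holds _ when M halts.

_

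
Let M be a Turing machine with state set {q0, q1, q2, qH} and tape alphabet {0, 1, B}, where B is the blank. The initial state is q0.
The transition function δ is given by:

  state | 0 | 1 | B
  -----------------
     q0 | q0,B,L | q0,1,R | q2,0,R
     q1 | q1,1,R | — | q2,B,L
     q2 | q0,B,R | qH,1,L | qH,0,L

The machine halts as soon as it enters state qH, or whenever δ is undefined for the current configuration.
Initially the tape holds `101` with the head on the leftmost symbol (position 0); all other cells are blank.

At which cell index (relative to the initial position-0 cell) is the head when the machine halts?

q0 | [1]01   read 1 → write 1, move R, go to q0
q0 | 1[0]1   read 0 → write B, move L, go to q0
q0 | [1]B1   read 1 → write 1, move R, go to q0
q0 | 1[B]1   read B → write 0, move R, go to q2
q2 | 10[1]   read 1 → write 1, move L, go to qH
qH | 1[0]1
At halt the head is at cell 1.

1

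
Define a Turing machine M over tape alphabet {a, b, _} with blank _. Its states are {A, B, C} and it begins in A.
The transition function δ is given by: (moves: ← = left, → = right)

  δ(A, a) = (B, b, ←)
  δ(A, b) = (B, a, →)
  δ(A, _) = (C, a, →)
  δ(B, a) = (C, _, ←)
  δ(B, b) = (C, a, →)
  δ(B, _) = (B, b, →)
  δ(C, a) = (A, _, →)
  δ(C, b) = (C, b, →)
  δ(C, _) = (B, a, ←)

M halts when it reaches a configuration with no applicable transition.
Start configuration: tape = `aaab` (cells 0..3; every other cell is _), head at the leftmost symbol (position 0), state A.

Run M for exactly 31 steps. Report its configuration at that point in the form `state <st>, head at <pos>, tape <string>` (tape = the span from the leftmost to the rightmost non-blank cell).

A | _[a]aab_____   read a → write b, move ←, go to B
B | [_]baab_____   read _ → write b, move →, go to B
B | b[b]aab_____   read b → write a, move →, go to C
C | ba[a]ab_____   read a → write _, move →, go to A
A | ba_[a]b_____   read a → write b, move ←, go to B
B | ba[_]bb_____   read _ → write b, move →, go to B
B | bab[b]b_____   read b → write a, move →, go to C
C | baba[b]_____   read b → write b, move →, go to C
C | babab[_]____   read _ → write a, move ←, go to B
B | baba[b]a____   read b → write a, move →, go to C
C | babaa[a]____   read a → write _, move →, go to A
A | babaa_[_]___   read _ → write a, move →, go to C
C | babaa_a[_]__   read _ → write a, move ←, go to B
B | babaa_[a]a__   read a → write _, move ←, go to C
C | babaa[_]_a__   read _ → write a, move ←, go to B
B | baba[a]a_a__   read a → write _, move ←, go to C
C | bab[a]_a_a__   read a → write _, move →, go to A
A | bab_[_]a_a__   read _ → write a, move →, go to C
C | bab_a[a]_a__   read a → write _, move →, go to A
A | bab_a_[_]a__   read _ → write a, move →, go to C
C | bab_a_a[a]__   read a → write _, move →, go to A
A | bab_a_a_[_]_   read _ → write a, move →, go to C
C | bab_a_a_a[_]   read _ → write a, move ←, go to B
B | bab_a_a_[a]a   read a → write _, move ←, go to C
C | bab_a_a[_]_a   read _ → write a, move ←, go to B
B | bab_a_[a]a_a   read a → write _, move ←, go to C
C | bab_a[_]_a_a   read _ → write a, move ←, go to B
B | bab_[a]a_a_a   read a → write _, move ←, go to C
C | bab[_]_a_a_a   read _ → write a, move ←, go to B
B | ba[b]a_a_a_a   read b → write a, move →, go to C
C | baa[a]_a_a_a   read a → write _, move →, go to A
A | baa_[_]a_a_a
After 31 steps: state A, head at 3, tape baa__a_a_a.

state A, head at 3, tape baa__a_a_a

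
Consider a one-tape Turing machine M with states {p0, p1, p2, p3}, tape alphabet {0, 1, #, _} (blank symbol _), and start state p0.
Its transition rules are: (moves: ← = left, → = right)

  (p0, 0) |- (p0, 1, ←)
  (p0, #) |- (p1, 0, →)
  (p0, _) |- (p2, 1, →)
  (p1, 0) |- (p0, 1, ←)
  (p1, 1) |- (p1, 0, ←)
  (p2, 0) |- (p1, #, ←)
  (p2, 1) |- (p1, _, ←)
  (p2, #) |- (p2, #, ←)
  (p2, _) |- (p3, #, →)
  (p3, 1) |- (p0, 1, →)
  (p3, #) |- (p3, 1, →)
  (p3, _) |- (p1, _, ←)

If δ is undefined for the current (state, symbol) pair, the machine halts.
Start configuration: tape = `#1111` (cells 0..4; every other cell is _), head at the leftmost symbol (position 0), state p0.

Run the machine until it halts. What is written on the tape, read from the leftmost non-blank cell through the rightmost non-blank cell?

0_0111

state=p0 head=0 tape=__[#]1111   (p0,#)→(p1,0,→)
state=p1 head=1 tape=__0[1]111   (p1,1)→(p1,0,←)
state=p1 head=0 tape=__[0]0111   (p1,0)→(p0,1,←)
state=p0 head=-1 tape=_[_]10111   (p0,_)→(p2,1,→)
state=p2 head=0 tape=_1[1]0111   (p2,1)→(p1,_,←)
state=p1 head=-1 tape=_[1]_0111   (p1,1)→(p1,0,←)
state=p1 head=-2 tape=[_]0_0111
The non-blank tape span at halt is 0_0111.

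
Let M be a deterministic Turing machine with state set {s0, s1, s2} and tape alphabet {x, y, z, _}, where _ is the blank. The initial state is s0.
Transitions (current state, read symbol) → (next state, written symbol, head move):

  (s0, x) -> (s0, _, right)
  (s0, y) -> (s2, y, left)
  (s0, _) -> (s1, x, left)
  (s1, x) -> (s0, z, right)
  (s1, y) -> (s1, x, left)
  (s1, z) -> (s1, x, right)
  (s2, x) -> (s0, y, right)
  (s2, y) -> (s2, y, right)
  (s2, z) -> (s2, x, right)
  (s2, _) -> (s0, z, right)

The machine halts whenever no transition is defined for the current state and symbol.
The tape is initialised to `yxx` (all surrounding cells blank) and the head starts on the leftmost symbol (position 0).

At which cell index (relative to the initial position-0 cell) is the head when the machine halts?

s0 | _[y]xx_   read y → write y, move left, go to s2
s2 | [_]yxx_   read _ → write z, move right, go to s0
s0 | z[y]xx_   read y → write y, move left, go to s2
s2 | [z]yxx_   read z → write x, move right, go to s2
s2 | x[y]xx_   read y → write y, move right, go to s2
s2 | xy[x]x_   read x → write y, move right, go to s0
s0 | xyy[x]_   read x → write _, move right, go to s0
s0 | xyy_[_]   read _ → write x, move left, go to s1
s1 | xyy[_]x
At halt the head is at cell 2.

2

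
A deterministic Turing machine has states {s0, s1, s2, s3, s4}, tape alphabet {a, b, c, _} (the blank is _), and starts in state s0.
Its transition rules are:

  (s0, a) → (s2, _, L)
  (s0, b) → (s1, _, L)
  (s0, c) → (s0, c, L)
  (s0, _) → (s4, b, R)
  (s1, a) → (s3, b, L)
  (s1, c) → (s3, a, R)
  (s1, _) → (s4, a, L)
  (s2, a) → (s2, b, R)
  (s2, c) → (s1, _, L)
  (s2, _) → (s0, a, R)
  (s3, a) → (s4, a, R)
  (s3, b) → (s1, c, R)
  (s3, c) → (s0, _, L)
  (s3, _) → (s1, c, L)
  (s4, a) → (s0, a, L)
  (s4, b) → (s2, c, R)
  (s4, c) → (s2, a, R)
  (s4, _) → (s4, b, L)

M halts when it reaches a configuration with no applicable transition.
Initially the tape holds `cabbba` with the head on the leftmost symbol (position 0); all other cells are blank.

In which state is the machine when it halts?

s2

s0 | _[c]abbba   read c → write c, move L, go to s0
s0 | [_]cabbba   read _ → write b, move R, go to s4
s4 | b[c]abbba   read c → write a, move R, go to s2
s2 | ba[a]bbba   read a → write b, move R, go to s2
s2 | bab[b]bba
No transition is defined for (s2, b); M halts in state s2.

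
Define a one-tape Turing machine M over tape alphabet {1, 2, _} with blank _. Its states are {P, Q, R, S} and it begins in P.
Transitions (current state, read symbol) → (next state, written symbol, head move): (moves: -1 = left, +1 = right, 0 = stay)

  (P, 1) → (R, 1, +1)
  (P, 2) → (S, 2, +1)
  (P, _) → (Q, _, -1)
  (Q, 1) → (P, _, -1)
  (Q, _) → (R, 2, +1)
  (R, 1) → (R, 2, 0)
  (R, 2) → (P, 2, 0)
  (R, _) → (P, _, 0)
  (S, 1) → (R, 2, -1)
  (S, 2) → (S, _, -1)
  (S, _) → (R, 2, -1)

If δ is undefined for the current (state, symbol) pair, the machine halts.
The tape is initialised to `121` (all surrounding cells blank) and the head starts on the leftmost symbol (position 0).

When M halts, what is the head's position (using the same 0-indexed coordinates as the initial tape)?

P | __[1]21   read 1 → write 1, move +1, go to R
R | __1[2]1   read 2 → write 2, move 0, go to P
P | __1[2]1   read 2 → write 2, move +1, go to S
S | __12[1]   read 1 → write 2, move -1, go to R
R | __1[2]2   read 2 → write 2, move 0, go to P
P | __1[2]2   read 2 → write 2, move +1, go to S
S | __12[2]   read 2 → write _, move -1, go to S
S | __1[2]_   read 2 → write _, move -1, go to S
S | __[1]__   read 1 → write 2, move -1, go to R
R | _[_]2__   read _ → write _, move 0, go to P
P | _[_]2__   read _ → write _, move -1, go to Q
Q | [_]_2__   read _ → write 2, move +1, go to R
R | 2[_]2__   read _ → write _, move 0, go to P
P | 2[_]2__   read _ → write _, move -1, go to Q
Q | [2]_2__
At halt the head is at cell -2.

-2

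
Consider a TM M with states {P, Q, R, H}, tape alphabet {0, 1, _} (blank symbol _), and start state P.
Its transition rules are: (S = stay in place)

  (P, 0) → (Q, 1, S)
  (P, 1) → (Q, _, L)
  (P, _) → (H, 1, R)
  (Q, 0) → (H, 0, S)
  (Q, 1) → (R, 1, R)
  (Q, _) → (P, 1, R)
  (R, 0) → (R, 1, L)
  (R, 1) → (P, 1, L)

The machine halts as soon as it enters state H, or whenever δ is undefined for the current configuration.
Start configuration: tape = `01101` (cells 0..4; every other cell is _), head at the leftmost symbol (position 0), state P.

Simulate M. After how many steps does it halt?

6

P | _[0]1101   read 0 → write 1, move S, go to Q
Q | _[1]1101   read 1 → write 1, move R, go to R
R | _1[1]101   read 1 → write 1, move L, go to P
P | _[1]1101   read 1 → write _, move L, go to Q
Q | [_]_1101   read _ → write 1, move R, go to P
P | 1[_]1101   read _ → write 1, move R, go to H
H | 11[1]101
M halts after 6 transitions.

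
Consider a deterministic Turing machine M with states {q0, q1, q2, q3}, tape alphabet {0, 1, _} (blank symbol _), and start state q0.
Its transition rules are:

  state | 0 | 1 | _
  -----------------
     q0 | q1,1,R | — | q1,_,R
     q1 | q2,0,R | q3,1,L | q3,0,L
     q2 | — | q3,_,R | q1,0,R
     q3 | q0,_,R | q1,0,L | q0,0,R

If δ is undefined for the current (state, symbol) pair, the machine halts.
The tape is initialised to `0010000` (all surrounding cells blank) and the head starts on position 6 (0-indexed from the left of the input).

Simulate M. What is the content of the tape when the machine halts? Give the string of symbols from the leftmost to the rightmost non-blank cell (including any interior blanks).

00100000

state=q0 head=6 tape=001000[0]_   (q0,0)→(q1,1,R)
state=q1 head=7 tape=0010001[_]   (q1,_)→(q3,0,L)
state=q3 head=6 tape=001000[1]0   (q3,1)→(q1,0,L)
state=q1 head=5 tape=00100[0]00   (q1,0)→(q2,0,R)
state=q2 head=6 tape=001000[0]0
The non-blank tape span at halt is 00100000.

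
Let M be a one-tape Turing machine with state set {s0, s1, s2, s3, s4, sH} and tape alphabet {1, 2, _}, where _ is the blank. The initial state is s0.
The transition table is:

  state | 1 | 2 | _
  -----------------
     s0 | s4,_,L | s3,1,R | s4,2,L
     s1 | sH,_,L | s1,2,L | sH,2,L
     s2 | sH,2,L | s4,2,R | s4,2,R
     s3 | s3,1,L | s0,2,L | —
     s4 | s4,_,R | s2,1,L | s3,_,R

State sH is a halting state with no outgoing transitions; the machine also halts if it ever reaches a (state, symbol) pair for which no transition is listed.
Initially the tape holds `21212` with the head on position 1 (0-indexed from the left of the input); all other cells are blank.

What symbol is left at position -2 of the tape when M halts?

s0 | __2[1]212__   read 1 → write _, move L, go to s4
s4 | __[2]_212__   read 2 → write 1, move L, go to s2
s2 | _[_]1_212__   read _ → write 2, move R, go to s4
s4 | _2[1]_212__   read 1 → write _, move R, go to s4
s4 | _2_[_]212__   read _ → write _, move R, go to s3
s3 | _2__[2]12__   read 2 → write 2, move L, go to s0
s0 | _2_[_]212__   read _ → write 2, move L, go to s4
s4 | _2[_]2212__   read _ → write _, move R, go to s3
s3 | _2_[2]212__   read 2 → write 2, move L, go to s0
s0 | _2[_]2212__   read _ → write 2, move L, go to s4
s4 | _[2]22212__   read 2 → write 1, move L, go to s2
s2 | [_]122212__   read _ → write 2, move R, go to s4
s4 | 2[1]22212__   read 1 → write _, move R, go to s4
s4 | 2_[2]2212__   read 2 → write 1, move L, go to s2
s2 | 2[_]12212__   read _ → write 2, move R, go to s4
s4 | 22[1]2212__   read 1 → write _, move R, go to s4
s4 | 22_[2]212__   read 2 → write 1, move L, go to s2
s2 | 22[_]1212__   read _ → write 2, move R, go to s4
s4 | 222[1]212__   read 1 → write _, move R, go to s4
s4 | 222_[2]12__   read 2 → write 1, move L, go to s2
s2 | 222[_]112__   read _ → write 2, move R, go to s4
s4 | 2222[1]12__   read 1 → write _, move R, go to s4
s4 | 2222_[1]2__   read 1 → write _, move R, go to s4
s4 | 2222__[2]__   read 2 → write 1, move L, go to s2
s2 | 2222_[_]1__   read _ → write 2, move R, go to s4
s4 | 2222_2[1]__   read 1 → write _, move R, go to s4
s4 | 2222_2_[_]_   read _ → write _, move R, go to s3
s3 | 2222_2__[_]
Cell -2 holds 2 when M halts.

2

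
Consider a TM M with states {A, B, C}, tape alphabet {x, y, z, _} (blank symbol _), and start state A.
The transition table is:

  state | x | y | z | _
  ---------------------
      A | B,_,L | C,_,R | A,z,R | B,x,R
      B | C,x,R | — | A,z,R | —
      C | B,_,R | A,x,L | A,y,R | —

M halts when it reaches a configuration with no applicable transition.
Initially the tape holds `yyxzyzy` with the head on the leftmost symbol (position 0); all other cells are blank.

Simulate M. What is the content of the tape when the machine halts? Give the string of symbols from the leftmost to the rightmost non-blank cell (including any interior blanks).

xx_z_y

A | [y]yxzyzy_   read y → write _, move R, go to C
C | _[y]xzyzy_   read y → write x, move L, go to A
A | [_]xxzyzy_   read _ → write x, move R, go to B
B | x[x]xzyzy_   read x → write x, move R, go to C
C | xx[x]zyzy_   read x → write _, move R, go to B
B | xx_[z]yzy_   read z → write z, move R, go to A
A | xx_z[y]zy_   read y → write _, move R, go to C
C | xx_z_[z]y_   read z → write y, move R, go to A
A | xx_z_y[y]_   read y → write _, move R, go to C
C | xx_z_y_[_]
The non-blank tape span at halt is xx_z_y.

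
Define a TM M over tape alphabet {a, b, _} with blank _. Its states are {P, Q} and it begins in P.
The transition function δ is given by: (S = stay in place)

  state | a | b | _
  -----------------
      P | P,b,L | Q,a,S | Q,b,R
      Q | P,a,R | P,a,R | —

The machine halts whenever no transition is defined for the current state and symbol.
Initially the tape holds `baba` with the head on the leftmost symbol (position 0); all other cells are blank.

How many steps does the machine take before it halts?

25

state=P head=0 tape=_[b]aba__   (P,b)→(Q,a,S)
state=Q head=0 tape=_[a]aba__   (Q,a)→(P,a,R)
state=P head=1 tape=_a[a]ba__   (P,a)→(P,b,L)
state=P head=0 tape=_[a]bba__   (P,a)→(P,b,L)
state=P head=-1 tape=[_]bbba__   (P,_)→(Q,b,R)
state=Q head=0 tape=b[b]bba__   (Q,b)→(P,a,R)
state=P head=1 tape=ba[b]ba__   (P,b)→(Q,a,S)
state=Q head=1 tape=ba[a]ba__   (Q,a)→(P,a,R)
state=P head=2 tape=baa[b]a__   (P,b)→(Q,a,S)
state=Q head=2 tape=baa[a]a__   (Q,a)→(P,a,R)
state=P head=3 tape=baaa[a]__   (P,a)→(P,b,L)
state=P head=2 tape=baa[a]b__   (P,a)→(P,b,L)
state=P head=1 tape=ba[a]bb__   (P,a)→(P,b,L)
state=P head=0 tape=b[a]bbb__   (P,a)→(P,b,L)
state=P head=-1 tape=[b]bbbb__   (P,b)→(Q,a,S)
state=Q head=-1 tape=[a]bbbb__   (Q,a)→(P,a,R)
state=P head=0 tape=a[b]bbb__   (P,b)→(Q,a,S)
state=Q head=0 tape=a[a]bbb__   (Q,a)→(P,a,R)
state=P head=1 tape=aa[b]bb__   (P,b)→(Q,a,S)
state=Q head=1 tape=aa[a]bb__   (Q,a)→(P,a,R)
state=P head=2 tape=aaa[b]b__   (P,b)→(Q,a,S)
state=Q head=2 tape=aaa[a]b__   (Q,a)→(P,a,R)
state=P head=3 tape=aaaa[b]__   (P,b)→(Q,a,S)
state=Q head=3 tape=aaaa[a]__   (Q,a)→(P,a,R)
state=P head=4 tape=aaaaa[_]_   (P,_)→(Q,b,R)
state=Q head=5 tape=aaaaab[_]
M halts after 25 transitions.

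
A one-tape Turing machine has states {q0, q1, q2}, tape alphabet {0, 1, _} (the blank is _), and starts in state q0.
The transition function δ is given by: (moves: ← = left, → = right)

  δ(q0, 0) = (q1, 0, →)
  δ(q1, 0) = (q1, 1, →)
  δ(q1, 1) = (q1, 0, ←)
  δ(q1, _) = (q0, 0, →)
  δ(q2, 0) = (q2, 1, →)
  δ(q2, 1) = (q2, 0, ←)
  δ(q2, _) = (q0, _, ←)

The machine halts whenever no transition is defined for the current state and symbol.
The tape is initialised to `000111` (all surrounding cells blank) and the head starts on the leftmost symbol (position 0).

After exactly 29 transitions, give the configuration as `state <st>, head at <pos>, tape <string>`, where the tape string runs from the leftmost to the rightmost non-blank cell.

state q1, head at 3, tape 0111000

state=q0 head=0 tape=_[0]00111   (q0,0)→(q1,0,→)
state=q1 head=1 tape=_0[0]0111   (q1,0)→(q1,1,→)
state=q1 head=2 tape=_01[0]111   (q1,0)→(q1,1,→)
state=q1 head=3 tape=_011[1]11   (q1,1)→(q1,0,←)
state=q1 head=2 tape=_01[1]011   (q1,1)→(q1,0,←)
state=q1 head=1 tape=_0[1]0011   (q1,1)→(q1,0,←)
state=q1 head=0 tape=_[0]00011   (q1,0)→(q1,1,→)
state=q1 head=1 tape=_1[0]0011   (q1,0)→(q1,1,→)
state=q1 head=2 tape=_11[0]011   (q1,0)→(q1,1,→)
state=q1 head=3 tape=_111[0]11   (q1,0)→(q1,1,→)
state=q1 head=4 tape=_1111[1]1   (q1,1)→(q1,0,←)
state=q1 head=3 tape=_111[1]01   (q1,1)→(q1,0,←)
state=q1 head=2 tape=_11[1]001   (q1,1)→(q1,0,←)
state=q1 head=1 tape=_1[1]0001   (q1,1)→(q1,0,←)
state=q1 head=0 tape=_[1]00001   (q1,1)→(q1,0,←)
state=q1 head=-1 tape=[_]000001   (q1,_)→(q0,0,→)
state=q0 head=0 tape=0[0]00001   (q0,0)→(q1,0,→)
state=q1 head=1 tape=00[0]0001   (q1,0)→(q1,1,→)
state=q1 head=2 tape=001[0]001   (q1,0)→(q1,1,→)
state=q1 head=3 tape=0011[0]01   (q1,0)→(q1,1,→)
state=q1 head=4 tape=00111[0]1   (q1,0)→(q1,1,→)
state=q1 head=5 tape=001111[1]   (q1,1)→(q1,0,←)
state=q1 head=4 tape=00111[1]0   (q1,1)→(q1,0,←)
state=q1 head=3 tape=0011[1]00   (q1,1)→(q1,0,←)
state=q1 head=2 tape=001[1]000   (q1,1)→(q1,0,←)
state=q1 head=1 tape=00[1]0000   (q1,1)→(q1,0,←)
state=q1 head=0 tape=0[0]00000   (q1,0)→(q1,1,→)
state=q1 head=1 tape=01[0]0000   (q1,0)→(q1,1,→)
state=q1 head=2 tape=011[0]000   (q1,0)→(q1,1,→)
state=q1 head=3 tape=0111[0]00
After 29 steps: state q1, head at 3, tape 0111000.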